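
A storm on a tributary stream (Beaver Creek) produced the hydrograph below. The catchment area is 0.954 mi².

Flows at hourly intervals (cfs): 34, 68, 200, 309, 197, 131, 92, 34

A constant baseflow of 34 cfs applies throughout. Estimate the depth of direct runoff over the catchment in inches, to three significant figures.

d ≈ 1.29 in

Direct runoff: 0.0, 34.0, 166.0, 275.0, 163.0, 97.0, 58.0, 0.0 cfs; ΣQ_DR = 793.0 cfs.
V = ΣQ_DR · Δt = 793.0 × 3600 s = 2.855 × 10^6 ft³.
Over A = 0.954 mi², depth = V / A = 1.29 in.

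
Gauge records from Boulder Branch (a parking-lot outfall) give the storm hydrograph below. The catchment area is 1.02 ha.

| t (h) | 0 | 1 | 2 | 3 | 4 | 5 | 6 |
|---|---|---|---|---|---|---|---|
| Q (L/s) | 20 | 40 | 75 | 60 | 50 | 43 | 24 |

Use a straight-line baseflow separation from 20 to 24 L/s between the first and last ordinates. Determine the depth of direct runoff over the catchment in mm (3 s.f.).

Direct runoff: 0.00, 19.33, 53.67, 38.00, 27.33, 19.67, 0.00 L/s; ΣQ_DR = 158.0 L/s.
V = ΣQ_DR · Δt = 158.0 × 3600 s = 5.688 × 10^5 L.
Over A = 1.02 ha, depth = V / A = 55.8 mm.

d ≈ 55.8 mm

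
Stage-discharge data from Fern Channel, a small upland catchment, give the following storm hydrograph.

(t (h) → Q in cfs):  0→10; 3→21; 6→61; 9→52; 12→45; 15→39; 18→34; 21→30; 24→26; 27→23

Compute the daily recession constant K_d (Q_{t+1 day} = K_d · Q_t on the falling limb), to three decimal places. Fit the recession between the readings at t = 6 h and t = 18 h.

K_d ≈ 0.311

Between t = 6 h and t = 18 h the flow falls from 61 to 34 cfs over 4×3 h = 12 h.
Per-interval ratio K = (34/61)^(1/4) = 0.8640; K_d = K^(24/3) = 0.311.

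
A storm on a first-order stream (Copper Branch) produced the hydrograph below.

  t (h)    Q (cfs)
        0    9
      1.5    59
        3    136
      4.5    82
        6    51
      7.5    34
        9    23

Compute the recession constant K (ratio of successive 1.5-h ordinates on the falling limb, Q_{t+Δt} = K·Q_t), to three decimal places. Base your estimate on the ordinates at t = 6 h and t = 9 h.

K ≈ 0.672

Using the recession-limb readings at t = 6 h and t = 9 h: Q falls from 51 to 23 cfs over 2 intervals.
K = (Q₂/Q₁)^(1/2) = (23/51)^(1/2) = 0.672.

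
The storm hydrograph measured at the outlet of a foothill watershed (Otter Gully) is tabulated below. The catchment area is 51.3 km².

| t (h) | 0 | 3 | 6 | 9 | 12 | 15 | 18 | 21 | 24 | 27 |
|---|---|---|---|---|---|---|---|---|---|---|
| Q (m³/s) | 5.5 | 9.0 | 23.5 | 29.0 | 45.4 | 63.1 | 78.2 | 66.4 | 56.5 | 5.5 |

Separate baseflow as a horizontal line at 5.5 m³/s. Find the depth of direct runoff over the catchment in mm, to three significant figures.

d ≈ 68.9 mm

Direct runoff: 0.0, 3.5, 18.0, 23.5, 39.9, 57.6, 72.7, 60.9, 51.0, 0.0 m³/s; ΣQ_DR = 327.1 m³/s.
V = ΣQ_DR · Δt = 327.1 × 10800 s = 3.533 × 10^6 m³.
Over A = 51.3 km², depth = V / A = 68.9 mm.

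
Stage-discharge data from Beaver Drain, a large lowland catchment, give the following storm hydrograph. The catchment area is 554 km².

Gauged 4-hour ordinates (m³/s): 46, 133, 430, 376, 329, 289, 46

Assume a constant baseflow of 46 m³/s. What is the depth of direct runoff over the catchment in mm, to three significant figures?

Direct runoff: 0.0, 87.0, 384.0, 330.0, 283.0, 243.0, 0.0 m³/s; ΣQ_DR = 1327 m³/s.
V = ΣQ_DR · Δt = 1327 × 14400 s = 1.911 × 10^7 m³.
Over A = 554 km², depth = V / A = 34.5 mm.

d ≈ 34.5 mm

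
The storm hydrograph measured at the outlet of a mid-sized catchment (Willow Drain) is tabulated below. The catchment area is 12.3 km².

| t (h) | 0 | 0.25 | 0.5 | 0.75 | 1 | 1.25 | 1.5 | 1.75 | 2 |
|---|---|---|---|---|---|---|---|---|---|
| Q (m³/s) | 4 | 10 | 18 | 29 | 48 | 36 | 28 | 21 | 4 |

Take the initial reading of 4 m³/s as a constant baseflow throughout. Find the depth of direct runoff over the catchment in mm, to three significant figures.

d ≈ 11.9 mm

Direct runoff: 0.0, 6.0, 14.0, 25.0, 44.0, 32.0, 24.0, 17.0, 0.0 m³/s; ΣQ_DR = 162.0 m³/s.
V = ΣQ_DR · Δt = 162.0 × 900 s = 1.458 × 10^5 m³.
Over A = 12.3 km², depth = V / A = 11.9 mm.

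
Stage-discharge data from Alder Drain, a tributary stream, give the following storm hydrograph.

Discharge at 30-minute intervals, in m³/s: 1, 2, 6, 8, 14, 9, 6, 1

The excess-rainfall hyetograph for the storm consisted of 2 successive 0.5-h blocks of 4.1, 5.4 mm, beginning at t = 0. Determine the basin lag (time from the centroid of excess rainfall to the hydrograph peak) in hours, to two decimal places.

Centroid of excess rainfall: t_c = Σ P_i·t̄_i / ΣP_i = 0.5342 h (block centres at 0.25, 0.75 h).
Hydrograph peak occurs at t = 2 h, so basin lag t_L = 2 − 0.5342 = 1.47 h.

t_L ≈ 1.47 h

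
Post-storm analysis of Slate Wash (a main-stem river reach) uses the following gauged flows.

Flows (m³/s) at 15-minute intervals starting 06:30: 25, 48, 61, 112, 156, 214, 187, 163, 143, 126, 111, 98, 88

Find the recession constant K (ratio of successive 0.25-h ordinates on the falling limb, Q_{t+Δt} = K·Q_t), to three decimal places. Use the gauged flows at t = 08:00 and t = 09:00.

K ≈ 0.878

Using the recession-limb readings at t = 08:00 and t = 09:00: Q falls from 187 to 111 m³/s over 4 intervals.
K = (Q₂/Q₁)^(1/4) = (111/187)^(1/4) = 0.878.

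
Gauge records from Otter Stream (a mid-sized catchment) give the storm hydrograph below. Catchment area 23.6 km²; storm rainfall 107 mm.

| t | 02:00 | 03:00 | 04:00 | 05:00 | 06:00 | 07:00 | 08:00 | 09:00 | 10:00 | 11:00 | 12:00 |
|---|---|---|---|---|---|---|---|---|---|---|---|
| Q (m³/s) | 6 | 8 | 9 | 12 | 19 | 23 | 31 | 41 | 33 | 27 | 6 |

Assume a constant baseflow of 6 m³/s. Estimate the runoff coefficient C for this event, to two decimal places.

ΣQ_DR = 149.0 m³/s; V = ΣQ_DR·Δt = 5.364 × 10^5 m³.
Runoff depth d = V / A = 22.73 mm.
C = d / P = 22.73 / 107 = 0.21.

C ≈ 0.21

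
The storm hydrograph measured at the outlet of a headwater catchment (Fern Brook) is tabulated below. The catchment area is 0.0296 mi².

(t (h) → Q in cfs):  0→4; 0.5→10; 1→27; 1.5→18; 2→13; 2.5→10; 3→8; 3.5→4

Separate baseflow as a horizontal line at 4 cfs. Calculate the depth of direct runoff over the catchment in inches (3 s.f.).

Direct runoff: 0.0, 6.0, 23.0, 14.0, 9.0, 6.0, 4.0, 0.0 cfs; ΣQ_DR = 62.00 cfs.
V = ΣQ_DR · Δt = 62.00 × 1800 s = 1.116 × 10^5 ft³.
Over A = 0.0296 mi², depth = V / A = 1.62 in.

d ≈ 1.62 in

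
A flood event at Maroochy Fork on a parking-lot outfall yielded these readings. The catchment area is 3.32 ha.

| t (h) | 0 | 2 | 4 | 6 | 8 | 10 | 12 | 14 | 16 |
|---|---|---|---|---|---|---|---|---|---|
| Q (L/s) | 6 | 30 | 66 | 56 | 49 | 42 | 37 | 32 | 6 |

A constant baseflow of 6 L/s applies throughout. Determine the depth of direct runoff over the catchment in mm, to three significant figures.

Direct runoff: 0.0, 24.0, 60.0, 50.0, 43.0, 36.0, 31.0, 26.0, 0.0 L/s; ΣQ_DR = 270.0 L/s.
V = ΣQ_DR · Δt = 270.0 × 7200 s = 1.944 × 10^6 L.
Over A = 3.32 ha, depth = V / A = 58.6 mm.

d ≈ 58.6 mm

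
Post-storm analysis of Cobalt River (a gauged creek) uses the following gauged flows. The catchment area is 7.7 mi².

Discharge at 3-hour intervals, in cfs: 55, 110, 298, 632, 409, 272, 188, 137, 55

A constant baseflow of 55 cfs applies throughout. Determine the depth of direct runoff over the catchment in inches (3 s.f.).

Direct runoff: 0.0, 55.0, 243.0, 577.0, 354.0, 217.0, 133.0, 82.0, 0.0 cfs; ΣQ_DR = 1661 cfs.
V = ΣQ_DR · Δt = 1661 × 10800 s = 1.794 × 10^7 ft³.
Over A = 7.7 mi², depth = V / A = 1.00 in.

d ≈ 1.00 in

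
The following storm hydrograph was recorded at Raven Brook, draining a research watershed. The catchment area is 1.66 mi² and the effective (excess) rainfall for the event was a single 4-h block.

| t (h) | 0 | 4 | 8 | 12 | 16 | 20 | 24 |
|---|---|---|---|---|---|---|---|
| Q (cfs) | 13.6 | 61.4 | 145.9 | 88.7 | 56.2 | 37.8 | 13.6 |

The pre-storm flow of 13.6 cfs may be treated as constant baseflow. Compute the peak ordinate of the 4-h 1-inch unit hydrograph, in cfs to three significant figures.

U_p ≈ 110 cfs

Direct runoff: 0.0, 47.8, 132.3, 75.1, 42.6, 24.2, 0.0 cfs; ΣQ_DR = 322.0 cfs, peak = 132.3 cfs.
Runoff depth d = ΣQ_DR·Δt / A = 322.0 × 14400 / (1.66 mi²) = 1.202 in.
The 1-inch UH is the DRH scaled by (1 in)/d, so U_p = 132.3 × 1/1.202 = 110 cfs.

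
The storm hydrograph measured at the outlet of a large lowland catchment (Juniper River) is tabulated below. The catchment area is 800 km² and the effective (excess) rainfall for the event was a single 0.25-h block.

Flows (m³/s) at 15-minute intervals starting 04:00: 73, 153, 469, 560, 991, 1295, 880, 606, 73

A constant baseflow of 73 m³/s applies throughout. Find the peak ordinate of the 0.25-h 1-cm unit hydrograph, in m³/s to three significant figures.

Direct runoff: 0.0, 80.0, 396.0, 487.0, 918.0, 1222.0, 807.0, 533.0, 0.0 m³/s; ΣQ_DR = 4443 m³/s, peak = 1222.0 m³/s.
Runoff depth d = ΣQ_DR·Δt / A = 4443 × 900 / (800 km²) = 4.998 mm.
The 1-cm UH is the DRH scaled by (10 mm)/d, so U_p = 1222.0 × 10/4.998 = 2440 m³/s.

U_p ≈ 2440 m³/s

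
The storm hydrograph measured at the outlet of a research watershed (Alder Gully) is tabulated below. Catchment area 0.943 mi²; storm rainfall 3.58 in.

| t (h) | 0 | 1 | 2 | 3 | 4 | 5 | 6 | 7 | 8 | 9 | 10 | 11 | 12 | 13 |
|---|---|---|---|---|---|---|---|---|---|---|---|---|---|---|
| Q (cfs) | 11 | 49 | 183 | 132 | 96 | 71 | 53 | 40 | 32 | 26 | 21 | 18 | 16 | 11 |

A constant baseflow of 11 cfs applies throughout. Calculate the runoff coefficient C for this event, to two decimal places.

C ≈ 0.28

ΣQ_DR = 605.0 cfs; V = ΣQ_DR·Δt = 2.178 × 10^6 ft³.
Runoff depth d = V / A = 0.9942 in.
C = d / P = 0.9942 / 3.58 = 0.28.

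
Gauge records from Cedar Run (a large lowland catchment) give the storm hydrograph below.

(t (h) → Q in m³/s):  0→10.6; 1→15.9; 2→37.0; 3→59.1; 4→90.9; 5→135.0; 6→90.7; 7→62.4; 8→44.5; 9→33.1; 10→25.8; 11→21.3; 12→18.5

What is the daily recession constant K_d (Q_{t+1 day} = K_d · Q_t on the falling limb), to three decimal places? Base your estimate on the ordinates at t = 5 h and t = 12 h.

K_d ≈ 0.001

Between t = 5 h and t = 12 h the flow falls from 135.0 to 18.5 m³/s over 7×1 h = 7 h.
Per-interval ratio K = (18.5/135.0)^(1/7) = 0.7528; K_d = K^(24/1) = 0.001.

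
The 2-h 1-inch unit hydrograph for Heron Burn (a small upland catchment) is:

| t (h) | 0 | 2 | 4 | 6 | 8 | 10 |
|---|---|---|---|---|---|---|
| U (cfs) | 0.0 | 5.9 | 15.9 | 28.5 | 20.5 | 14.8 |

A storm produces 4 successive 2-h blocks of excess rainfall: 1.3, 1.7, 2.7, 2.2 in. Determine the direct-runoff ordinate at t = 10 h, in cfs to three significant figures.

By discrete convolution, Q_j = Σ (P_i / 1 in) · U_{j−i}.
At t = 10 h (j=5): Q = (1.3/1)·14.8 + (1.7/1)·20.5 + (2.7/1)·28.5 + (2.2/1)·15.9 = 166 cfs.

Q ≈ 166 cfs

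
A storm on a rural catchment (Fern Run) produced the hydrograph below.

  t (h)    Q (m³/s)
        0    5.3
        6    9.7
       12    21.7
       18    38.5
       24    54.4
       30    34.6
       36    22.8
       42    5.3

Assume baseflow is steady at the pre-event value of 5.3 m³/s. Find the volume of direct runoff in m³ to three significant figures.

Direct-runoff ordinates (Q − Q_b): 0.0, 4.4, 16.4, 33.2, 49.1, 29.3, 17.5, 0.0 m³/s.
ΣQ_DR = 149.9 m³/s.
With Δt = 6 h = 21600 s, V = ΣQ_DR · Δt = 149.9 × 21600 = 3.24 × 10^6 m³.

V ≈ 3.24 × 10^6 m³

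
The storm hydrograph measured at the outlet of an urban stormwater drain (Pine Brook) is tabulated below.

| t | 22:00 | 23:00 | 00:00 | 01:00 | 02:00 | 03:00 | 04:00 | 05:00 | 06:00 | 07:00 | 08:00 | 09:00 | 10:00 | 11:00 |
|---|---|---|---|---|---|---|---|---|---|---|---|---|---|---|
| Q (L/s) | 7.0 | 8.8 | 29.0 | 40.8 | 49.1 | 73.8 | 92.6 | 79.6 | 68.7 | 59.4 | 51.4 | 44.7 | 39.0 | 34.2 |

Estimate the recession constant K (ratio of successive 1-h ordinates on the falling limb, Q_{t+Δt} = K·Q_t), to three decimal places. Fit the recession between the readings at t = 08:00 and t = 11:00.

K ≈ 0.873

Using the recession-limb readings at t = 08:00 and t = 11:00: Q falls from 51.4 to 34.2 L/s over 3 intervals.
K = (Q₂/Q₁)^(1/3) = (34.2/51.4)^(1/3) = 0.873.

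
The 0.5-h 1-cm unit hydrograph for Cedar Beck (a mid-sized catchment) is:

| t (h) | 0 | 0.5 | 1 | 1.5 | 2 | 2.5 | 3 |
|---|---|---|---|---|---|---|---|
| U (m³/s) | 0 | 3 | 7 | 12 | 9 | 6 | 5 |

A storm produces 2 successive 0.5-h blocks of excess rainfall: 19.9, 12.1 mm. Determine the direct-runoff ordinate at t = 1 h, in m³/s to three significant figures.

By discrete convolution, Q_j = Σ (P_i / 10 mm) · U_{j−i}.
At t = 1 h (j=2): Q = (19.9/10)·7 + (12.1/10)·3 = 17.6 m³/s.

Q ≈ 17.6 m³/s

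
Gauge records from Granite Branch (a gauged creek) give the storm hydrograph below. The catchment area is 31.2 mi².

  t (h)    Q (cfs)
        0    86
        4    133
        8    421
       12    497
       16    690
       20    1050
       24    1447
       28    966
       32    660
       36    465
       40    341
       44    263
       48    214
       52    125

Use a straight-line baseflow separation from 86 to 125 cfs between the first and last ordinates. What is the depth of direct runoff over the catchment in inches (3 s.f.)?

Direct runoff: 0.00, 44.00, 329.00, 402.00, 592.00, 949.00, 1343.00, 859.00, 550.00, 352.00, 225.00, 144.00, 92.00, 0.00 cfs; ΣQ_DR = 5881 cfs.
V = ΣQ_DR · Δt = 5881 × 14400 s = 8.469 × 10^7 ft³.
Over A = 31.2 mi², depth = V / A = 1.17 in.

d ≈ 1.17 in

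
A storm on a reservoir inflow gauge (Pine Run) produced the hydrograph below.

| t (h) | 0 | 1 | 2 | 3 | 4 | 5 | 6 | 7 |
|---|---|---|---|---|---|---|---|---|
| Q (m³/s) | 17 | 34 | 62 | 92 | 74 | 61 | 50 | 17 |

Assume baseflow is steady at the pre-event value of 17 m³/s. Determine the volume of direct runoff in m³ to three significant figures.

V ≈ 9.76 × 10^5 m³

Direct-runoff ordinates (Q − Q_b): 0.0, 17.0, 45.0, 75.0, 57.0, 44.0, 33.0, 0.0 m³/s.
ΣQ_DR = 271.0 m³/s.
With Δt = 1 h = 3600 s, V = ΣQ_DR · Δt = 271.0 × 3600 = 9.76 × 10^5 m³.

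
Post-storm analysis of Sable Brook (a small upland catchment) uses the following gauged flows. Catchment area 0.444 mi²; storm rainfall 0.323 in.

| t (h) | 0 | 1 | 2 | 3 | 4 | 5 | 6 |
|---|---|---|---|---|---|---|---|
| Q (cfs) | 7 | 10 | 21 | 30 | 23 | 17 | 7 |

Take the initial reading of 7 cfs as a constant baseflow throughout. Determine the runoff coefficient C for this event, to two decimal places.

C ≈ 0.71

ΣQ_DR = 66.00 cfs; V = ΣQ_DR·Δt = 2.376 × 10^5 ft³.
Runoff depth d = V / A = 0.2303 in.
C = d / P = 0.2303 / 0.323 = 0.71.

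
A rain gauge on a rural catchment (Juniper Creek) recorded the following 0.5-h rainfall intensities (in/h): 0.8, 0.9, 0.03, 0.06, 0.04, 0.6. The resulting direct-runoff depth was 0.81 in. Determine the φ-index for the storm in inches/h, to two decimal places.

Only the 3 blocks with intensity above φ contribute runoff: 0.8, 0.9, 0.6 in/h.
Σ(I−φ)·Δt = d  ⇒  (0.8+0.9+0.6 − 3φ)·0.5 = 0.81
φ = (2.300 − 0.81/0.5) / 3 = 0.23 in/h.

φ ≈ 0.23 in/h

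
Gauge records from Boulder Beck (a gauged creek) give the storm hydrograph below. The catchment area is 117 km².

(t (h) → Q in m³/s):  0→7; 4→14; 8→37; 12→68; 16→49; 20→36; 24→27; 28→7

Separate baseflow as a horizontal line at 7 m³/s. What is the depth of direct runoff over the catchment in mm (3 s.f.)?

d ≈ 23.3 mm

Direct runoff: 0.0, 7.0, 30.0, 61.0, 42.0, 29.0, 20.0, 0.0 m³/s; ΣQ_DR = 189.0 m³/s.
V = ΣQ_DR · Δt = 189.0 × 14400 s = 2.722 × 10^6 m³.
Over A = 117 km², depth = V / A = 23.3 mm.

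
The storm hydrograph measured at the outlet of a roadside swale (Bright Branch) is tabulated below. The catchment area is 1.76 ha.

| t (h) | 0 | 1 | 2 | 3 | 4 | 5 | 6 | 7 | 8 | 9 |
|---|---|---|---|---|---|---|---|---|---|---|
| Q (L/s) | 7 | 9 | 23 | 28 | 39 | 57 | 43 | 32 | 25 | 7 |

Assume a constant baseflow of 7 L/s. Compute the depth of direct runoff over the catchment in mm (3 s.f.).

Direct runoff: 0.0, 2.0, 16.0, 21.0, 32.0, 50.0, 36.0, 25.0, 18.0, 0.0 L/s; ΣQ_DR = 200.0 L/s.
V = ΣQ_DR · Δt = 200.0 × 3600 s = 7.200 × 10^5 L.
Over A = 1.76 ha, depth = V / A = 40.9 mm.

d ≈ 40.9 mm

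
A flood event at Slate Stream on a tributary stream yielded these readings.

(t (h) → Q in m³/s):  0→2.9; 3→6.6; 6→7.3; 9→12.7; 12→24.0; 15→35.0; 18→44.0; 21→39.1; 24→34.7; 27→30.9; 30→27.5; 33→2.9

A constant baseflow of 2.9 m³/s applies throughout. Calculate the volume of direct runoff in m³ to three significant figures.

Direct-runoff ordinates (Q − Q_b): 0.0, 3.7, 4.4, 9.8, 21.1, 32.1, 41.1, 36.2, 31.8, 28.0, 24.6, 0.0 m³/s.
ΣQ_DR = 232.8 m³/s.
With Δt = 3 h = 10800 s, V = ΣQ_DR · Δt = 232.8 × 10800 = 2.51 × 10^6 m³.

V ≈ 2.51 × 10^6 m³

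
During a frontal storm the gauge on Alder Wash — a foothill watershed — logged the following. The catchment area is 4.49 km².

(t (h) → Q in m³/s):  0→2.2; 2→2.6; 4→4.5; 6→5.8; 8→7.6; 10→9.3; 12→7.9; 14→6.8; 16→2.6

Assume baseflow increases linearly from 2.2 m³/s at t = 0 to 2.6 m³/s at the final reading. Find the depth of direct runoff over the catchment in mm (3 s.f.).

d ≈ 44.4 mm

Direct runoff: 0.00, 0.35, 2.20, 3.45, 5.20, 6.85, 5.40, 4.25, 0.00 m³/s; ΣQ_DR = 27.70 m³/s.
V = ΣQ_DR · Δt = 27.70 × 7200 s = 1.994 × 10^5 m³.
Over A = 4.49 km², depth = V / A = 44.4 mm.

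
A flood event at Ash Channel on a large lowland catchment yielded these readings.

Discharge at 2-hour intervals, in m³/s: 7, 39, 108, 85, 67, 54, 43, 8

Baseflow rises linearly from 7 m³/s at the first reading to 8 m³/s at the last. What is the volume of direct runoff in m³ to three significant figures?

Direct-runoff ordinates (Q − Q_b): 0.00, 31.86, 100.71, 77.57, 59.43, 46.29, 35.14, 0.00 m³/s.
ΣQ_DR = 351.0 m³/s.
With Δt = 2 h = 7200 s, V = ΣQ_DR · Δt = 351.0 × 7200 = 2.53 × 10^6 m³.

V ≈ 2.53 × 10^6 m³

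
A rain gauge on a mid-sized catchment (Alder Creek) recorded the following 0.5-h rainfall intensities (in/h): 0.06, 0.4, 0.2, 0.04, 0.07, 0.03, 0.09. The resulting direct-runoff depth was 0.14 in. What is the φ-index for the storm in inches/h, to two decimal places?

φ ≈ 0.16 in/h

Only the 2 blocks with intensity above φ contribute runoff: 0.4, 0.2 in/h.
Σ(I−φ)·Δt = d  ⇒  (0.4+0.2 − 2φ)·0.5 = 0.14
φ = (0.6000 − 0.14/0.5) / 2 = 0.16 in/h.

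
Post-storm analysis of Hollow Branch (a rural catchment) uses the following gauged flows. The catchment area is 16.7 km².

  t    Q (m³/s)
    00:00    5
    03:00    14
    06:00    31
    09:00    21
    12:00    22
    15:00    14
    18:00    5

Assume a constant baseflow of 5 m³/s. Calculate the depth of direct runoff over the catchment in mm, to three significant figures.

Direct runoff: 0.0, 9.0, 26.0, 16.0, 17.0, 9.0, 0.0 m³/s; ΣQ_DR = 77.00 m³/s.
V = ΣQ_DR · Δt = 77.00 × 10800 s = 8.316 × 10^5 m³.
Over A = 16.7 km², depth = V / A = 49.8 mm.

d ≈ 49.8 mm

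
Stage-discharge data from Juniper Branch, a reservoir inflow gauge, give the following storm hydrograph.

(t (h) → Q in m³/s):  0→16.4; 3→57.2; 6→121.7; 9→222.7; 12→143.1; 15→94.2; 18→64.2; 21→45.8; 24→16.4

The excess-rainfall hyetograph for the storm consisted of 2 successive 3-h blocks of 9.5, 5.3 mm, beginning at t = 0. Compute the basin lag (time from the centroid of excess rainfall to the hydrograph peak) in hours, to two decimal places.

t_L ≈ 6.43 h

Centroid of excess rainfall: t_c = Σ P_i·t̄_i / ΣP_i = 2.5743 h (block centres at 1.5, 4.5 h).
Hydrograph peak occurs at t = 9 h, so basin lag t_L = 9 − 2.5743 = 6.43 h.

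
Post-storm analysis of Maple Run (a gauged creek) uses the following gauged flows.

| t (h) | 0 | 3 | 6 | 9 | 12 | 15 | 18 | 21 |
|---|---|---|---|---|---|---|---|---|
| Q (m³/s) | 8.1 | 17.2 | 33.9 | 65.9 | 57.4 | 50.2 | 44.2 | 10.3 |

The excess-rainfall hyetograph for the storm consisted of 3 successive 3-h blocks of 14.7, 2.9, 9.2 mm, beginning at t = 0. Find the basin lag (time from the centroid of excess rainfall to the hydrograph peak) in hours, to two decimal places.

Centroid of excess rainfall: t_c = Σ P_i·t̄_i / ΣP_i = 3.8843 h (block centres at 1.5, 4.5, 7.5 h).
Hydrograph peak occurs at t = 9 h, so basin lag t_L = 9 − 3.8843 = 5.12 h.

t_L ≈ 5.12 h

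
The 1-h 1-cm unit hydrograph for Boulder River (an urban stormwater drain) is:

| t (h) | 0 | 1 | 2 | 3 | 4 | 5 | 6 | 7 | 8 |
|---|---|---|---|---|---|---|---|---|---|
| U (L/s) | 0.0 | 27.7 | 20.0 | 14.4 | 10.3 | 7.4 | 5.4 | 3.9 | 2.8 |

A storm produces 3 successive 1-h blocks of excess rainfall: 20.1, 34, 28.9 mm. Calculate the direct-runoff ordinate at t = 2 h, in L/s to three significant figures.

By discrete convolution, Q_j = Σ (P_i / 10 mm) · U_{j−i}.
At t = 2 h (j=2): Q = (20.1/10)·20.0 + (34/10)·27.7 + (28.9/10)·0.0 = 134 L/s.

Q ≈ 134 L/s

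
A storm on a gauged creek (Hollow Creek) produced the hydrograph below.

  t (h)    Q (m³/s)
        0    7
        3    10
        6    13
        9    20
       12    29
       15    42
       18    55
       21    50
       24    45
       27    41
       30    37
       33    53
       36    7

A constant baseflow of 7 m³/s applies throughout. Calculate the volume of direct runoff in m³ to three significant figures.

Direct-runoff ordinates (Q − Q_b): 0.0, 3.0, 6.0, 13.0, 22.0, 35.0, 48.0, 43.0, 38.0, 34.0, 30.0, 46.0, 0.0 m³/s.
ΣQ_DR = 318.0 m³/s.
With Δt = 3 h = 10800 s, V = ΣQ_DR · Δt = 318.0 × 10800 = 3.43 × 10^6 m³.

V ≈ 3.43 × 10^6 m³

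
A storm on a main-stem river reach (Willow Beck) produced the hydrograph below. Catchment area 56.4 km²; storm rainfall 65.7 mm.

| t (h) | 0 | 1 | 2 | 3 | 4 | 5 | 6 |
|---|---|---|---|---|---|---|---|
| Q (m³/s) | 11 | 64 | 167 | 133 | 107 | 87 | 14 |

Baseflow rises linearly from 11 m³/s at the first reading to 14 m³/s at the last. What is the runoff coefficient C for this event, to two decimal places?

ΣQ_DR = 495.5 m³/s; V = ΣQ_DR·Δt = 1.784 × 10^6 m³.
Runoff depth d = V / A = 31.63 mm.
C = d / P = 31.63 / 65.7 = 0.48.

C ≈ 0.48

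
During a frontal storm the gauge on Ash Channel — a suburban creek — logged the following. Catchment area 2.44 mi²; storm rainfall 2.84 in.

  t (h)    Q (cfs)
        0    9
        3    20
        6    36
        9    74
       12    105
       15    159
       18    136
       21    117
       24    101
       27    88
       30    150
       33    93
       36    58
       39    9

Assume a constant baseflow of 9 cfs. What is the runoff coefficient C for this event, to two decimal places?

ΣQ_DR = 1029 cfs; V = ΣQ_DR·Δt = 1.111 × 10^7 ft³.
Runoff depth d = V / A = 1.960 in.
C = d / P = 1.960 / 2.84 = 0.69.

C ≈ 0.69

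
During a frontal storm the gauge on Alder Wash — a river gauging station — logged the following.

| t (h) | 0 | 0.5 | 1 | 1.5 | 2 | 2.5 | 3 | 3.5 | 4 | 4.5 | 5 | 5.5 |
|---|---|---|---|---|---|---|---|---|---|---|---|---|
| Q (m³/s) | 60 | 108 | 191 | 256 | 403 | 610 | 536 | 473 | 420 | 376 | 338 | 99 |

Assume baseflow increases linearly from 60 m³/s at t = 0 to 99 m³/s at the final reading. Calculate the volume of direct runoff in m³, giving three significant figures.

Direct-runoff ordinates (Q − Q_b): 0.00, 44.45, 123.91, 185.36, 328.82, 532.27, 454.73, 388.18, 331.64, 284.09, 242.55, 0.00 m³/s.
ΣQ_DR = 2916 m³/s.
With Δt = 0.5 h = 1800 s, V = ΣQ_DR · Δt = 2916 × 1800 = 5.25 × 10^6 m³.

V ≈ 5.25 × 10^6 m³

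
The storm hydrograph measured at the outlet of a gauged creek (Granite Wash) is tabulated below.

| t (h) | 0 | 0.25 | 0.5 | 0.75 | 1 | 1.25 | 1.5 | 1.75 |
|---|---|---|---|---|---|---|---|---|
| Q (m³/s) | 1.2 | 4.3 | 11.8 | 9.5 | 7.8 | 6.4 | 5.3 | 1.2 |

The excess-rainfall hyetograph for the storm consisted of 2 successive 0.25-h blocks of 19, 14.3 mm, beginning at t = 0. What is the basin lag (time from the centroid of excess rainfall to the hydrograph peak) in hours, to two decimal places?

Centroid of excess rainfall: t_c = Σ P_i·t̄_i / ΣP_i = 0.2324 h (block centres at 0.125, 0.375 h).
Hydrograph peak occurs at t = 0.5 h, so basin lag t_L = 0.5 − 0.2324 = 0.27 h.

t_L ≈ 0.27 h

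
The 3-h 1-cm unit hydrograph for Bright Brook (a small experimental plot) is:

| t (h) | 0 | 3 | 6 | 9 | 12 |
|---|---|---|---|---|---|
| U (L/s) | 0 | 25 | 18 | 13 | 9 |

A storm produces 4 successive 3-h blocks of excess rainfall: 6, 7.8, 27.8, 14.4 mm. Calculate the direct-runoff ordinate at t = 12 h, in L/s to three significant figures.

By discrete convolution, Q_j = Σ (P_i / 10 mm) · U_{j−i}.
At t = 12 h (j=4): Q = (6/10)·9 + (7.8/10)·13 + (27.8/10)·18 + (14.4/10)·25 = 102 L/s.

Q ≈ 102 L/s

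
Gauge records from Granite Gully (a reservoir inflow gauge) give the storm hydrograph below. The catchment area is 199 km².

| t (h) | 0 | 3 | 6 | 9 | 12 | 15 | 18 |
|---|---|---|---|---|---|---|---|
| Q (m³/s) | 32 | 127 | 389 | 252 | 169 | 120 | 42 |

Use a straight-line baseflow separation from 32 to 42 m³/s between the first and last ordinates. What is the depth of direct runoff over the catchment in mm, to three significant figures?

Direct runoff: 0.00, 93.33, 353.67, 215.00, 130.33, 79.67, 0.00 m³/s; ΣQ_DR = 872.0 m³/s.
V = ΣQ_DR · Δt = 872.0 × 10800 s = 9.418 × 10^6 m³.
Over A = 199 km², depth = V / A = 47.3 mm.

d ≈ 47.3 mm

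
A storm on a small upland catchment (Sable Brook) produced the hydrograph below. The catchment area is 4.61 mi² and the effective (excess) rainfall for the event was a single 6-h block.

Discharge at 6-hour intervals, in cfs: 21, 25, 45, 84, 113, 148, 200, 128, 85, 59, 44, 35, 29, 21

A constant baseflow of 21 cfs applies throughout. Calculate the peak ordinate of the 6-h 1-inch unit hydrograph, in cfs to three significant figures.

U_p ≈ 119 cfs

Direct runoff: 0.0, 4.0, 24.0, 63.0, 92.0, 127.0, 179.0, 107.0, 64.0, 38.0, 23.0, 14.0, 8.0, 0.0 cfs; ΣQ_DR = 743.0 cfs, peak = 179.0 cfs.
Runoff depth d = ΣQ_DR·Δt / A = 743.0 × 21600 / (4.61 mi²) = 1.498 in.
The 1-inch UH is the DRH scaled by (1 in)/d, so U_p = 179.0 × 1/1.498 = 119 cfs.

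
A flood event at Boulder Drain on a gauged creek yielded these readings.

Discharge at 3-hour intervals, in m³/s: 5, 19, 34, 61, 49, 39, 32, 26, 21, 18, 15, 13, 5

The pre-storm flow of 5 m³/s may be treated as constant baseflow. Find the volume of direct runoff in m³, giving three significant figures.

V ≈ 2.94 × 10^6 m³

Direct-runoff ordinates (Q − Q_b): 0.0, 14.0, 29.0, 56.0, 44.0, 34.0, 27.0, 21.0, 16.0, 13.0, 10.0, 8.0, 0.0 m³/s.
ΣQ_DR = 272.0 m³/s.
With Δt = 3 h = 10800 s, V = ΣQ_DR · Δt = 272.0 × 10800 = 2.94 × 10^6 m³.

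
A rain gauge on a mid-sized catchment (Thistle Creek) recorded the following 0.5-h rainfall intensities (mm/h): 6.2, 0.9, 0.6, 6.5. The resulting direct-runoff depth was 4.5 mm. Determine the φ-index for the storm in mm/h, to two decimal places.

φ ≈ 1.85 mm/h

Only the 2 blocks with intensity above φ contribute runoff: 6.2, 6.5 mm/h.
Σ(I−φ)·Δt = d  ⇒  (6.2+6.5 − 2φ)·0.5 = 4.5
φ = (12.70 − 4.5/0.5) / 2 = 1.85 mm/h.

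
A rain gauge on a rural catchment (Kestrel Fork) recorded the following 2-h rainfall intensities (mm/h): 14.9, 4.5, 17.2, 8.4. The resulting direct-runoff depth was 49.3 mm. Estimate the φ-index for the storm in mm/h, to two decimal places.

φ ≈ 5.28 mm/h

Only the 3 blocks with intensity above φ contribute runoff: 14.9, 17.2, 8.4 mm/h.
Σ(I−φ)·Δt = d  ⇒  (14.9+17.2+8.4 − 3φ)·2 = 49.3
φ = (40.50 − 49.3/2) / 3 = 5.28 mm/h.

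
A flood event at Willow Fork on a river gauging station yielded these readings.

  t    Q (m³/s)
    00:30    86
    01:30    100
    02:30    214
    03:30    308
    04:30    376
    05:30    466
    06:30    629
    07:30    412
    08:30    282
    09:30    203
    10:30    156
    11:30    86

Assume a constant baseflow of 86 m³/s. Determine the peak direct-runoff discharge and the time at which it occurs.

Q_p = 543.0 m³/s at t = 06:30

Subtracting baseflow gives direct-runoff ordinates: 0.0, 14.0, 128.0, 222.0, 290.0, 380.0, 543.0, 326.0, 196.0, 117.0, 70.0, 0.0 m³/s.
The maximum is 543.0 m³/s, occurring at the reading for t = 06:30.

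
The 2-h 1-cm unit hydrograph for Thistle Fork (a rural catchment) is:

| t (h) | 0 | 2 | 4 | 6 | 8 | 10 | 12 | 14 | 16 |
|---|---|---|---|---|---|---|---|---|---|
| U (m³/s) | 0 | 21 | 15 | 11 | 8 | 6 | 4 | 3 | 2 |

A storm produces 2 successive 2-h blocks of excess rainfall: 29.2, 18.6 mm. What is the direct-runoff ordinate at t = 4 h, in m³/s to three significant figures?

By discrete convolution, Q_j = Σ (P_i / 10 mm) · U_{j−i}.
At t = 4 h (j=2): Q = (29.2/10)·15 + (18.6/10)·21 = 82.9 m³/s.

Q ≈ 82.9 m³/s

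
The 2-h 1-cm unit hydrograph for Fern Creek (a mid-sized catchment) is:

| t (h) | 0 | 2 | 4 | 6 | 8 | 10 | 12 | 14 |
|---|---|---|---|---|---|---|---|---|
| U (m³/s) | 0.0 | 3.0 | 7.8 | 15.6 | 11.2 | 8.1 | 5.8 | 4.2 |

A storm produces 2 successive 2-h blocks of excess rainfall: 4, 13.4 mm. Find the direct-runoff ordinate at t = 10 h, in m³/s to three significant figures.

By discrete convolution, Q_j = Σ (P_i / 10 mm) · U_{j−i}.
At t = 10 h (j=5): Q = (4/10)·8.1 + (13.4/10)·11.2 = 18.2 m³/s.

Q ≈ 18.2 m³/s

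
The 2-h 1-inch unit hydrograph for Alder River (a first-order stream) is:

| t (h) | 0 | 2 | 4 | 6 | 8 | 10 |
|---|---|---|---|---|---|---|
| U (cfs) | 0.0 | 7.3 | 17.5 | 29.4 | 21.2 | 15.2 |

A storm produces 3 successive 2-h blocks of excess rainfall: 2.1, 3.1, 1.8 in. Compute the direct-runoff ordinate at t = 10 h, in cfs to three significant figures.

Q ≈ 151 cfs

By discrete convolution, Q_j = Σ (P_i / 1 in) · U_{j−i}.
At t = 10 h (j=5): Q = (2.1/1)·15.2 + (3.1/1)·21.2 + (1.8/1)·29.4 = 151 cfs.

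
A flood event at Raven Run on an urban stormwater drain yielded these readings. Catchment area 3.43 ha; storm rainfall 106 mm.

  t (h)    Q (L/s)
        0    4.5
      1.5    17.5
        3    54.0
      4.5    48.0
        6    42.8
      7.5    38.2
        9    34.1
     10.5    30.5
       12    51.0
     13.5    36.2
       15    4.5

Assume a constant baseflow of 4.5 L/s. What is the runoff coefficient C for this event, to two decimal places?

ΣQ_DR = 311.8 L/s; V = ΣQ_DR·Δt = 1.684 × 10^6 L.
Runoff depth d = V / A = 49.09 mm.
C = d / P = 49.09 / 106 = 0.46.

C ≈ 0.46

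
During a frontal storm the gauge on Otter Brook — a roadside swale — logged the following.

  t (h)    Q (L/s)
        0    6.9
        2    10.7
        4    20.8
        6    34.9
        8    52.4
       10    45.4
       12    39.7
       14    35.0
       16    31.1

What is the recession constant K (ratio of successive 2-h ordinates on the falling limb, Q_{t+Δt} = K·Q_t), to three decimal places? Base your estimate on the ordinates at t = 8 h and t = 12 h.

Using the recession-limb readings at t = 8 h and t = 12 h: Q falls from 52.4 to 39.7 L/s over 2 intervals.
K = (Q₂/Q₁)^(1/2) = (39.7/52.4)^(1/2) = 0.870.

K ≈ 0.870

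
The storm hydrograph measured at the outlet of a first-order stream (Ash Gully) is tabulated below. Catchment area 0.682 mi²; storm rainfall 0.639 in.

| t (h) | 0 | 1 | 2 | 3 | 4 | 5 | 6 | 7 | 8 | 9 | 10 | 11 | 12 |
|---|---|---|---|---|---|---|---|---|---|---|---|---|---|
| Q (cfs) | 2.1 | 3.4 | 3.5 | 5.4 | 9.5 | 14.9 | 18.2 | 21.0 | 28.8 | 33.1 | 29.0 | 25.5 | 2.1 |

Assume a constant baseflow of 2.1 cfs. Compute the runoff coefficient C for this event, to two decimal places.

ΣQ_DR = 169.2 cfs; V = ΣQ_DR·Δt = 6.091 × 10^5 ft³.
Runoff depth d = V / A = 0.3844 in.
C = d / P = 0.3844 / 0.639 = 0.60.

C ≈ 0.60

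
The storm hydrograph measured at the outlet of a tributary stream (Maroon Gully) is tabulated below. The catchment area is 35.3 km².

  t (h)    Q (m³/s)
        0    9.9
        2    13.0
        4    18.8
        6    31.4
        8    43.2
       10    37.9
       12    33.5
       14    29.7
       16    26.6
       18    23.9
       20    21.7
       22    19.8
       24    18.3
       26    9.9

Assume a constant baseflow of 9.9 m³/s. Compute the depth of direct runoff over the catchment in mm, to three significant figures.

Direct runoff: 0.0, 3.1, 8.9, 21.5, 33.3, 28.0, 23.6, 19.8, 16.7, 14.0, 11.8, 9.9, 8.4, 0.0 m³/s; ΣQ_DR = 199.0 m³/s.
V = ΣQ_DR · Δt = 199.0 × 7200 s = 1.433 × 10^6 m³.
Over A = 35.3 km², depth = V / A = 40.6 mm.

d ≈ 40.6 mm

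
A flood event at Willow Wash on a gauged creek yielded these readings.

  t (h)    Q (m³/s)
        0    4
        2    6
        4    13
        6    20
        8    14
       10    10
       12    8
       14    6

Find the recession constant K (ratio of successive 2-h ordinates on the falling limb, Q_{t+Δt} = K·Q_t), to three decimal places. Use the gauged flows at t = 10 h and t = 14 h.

Using the recession-limb readings at t = 10 h and t = 14 h: Q falls from 10 to 6 m³/s over 2 intervals.
K = (Q₂/Q₁)^(1/2) = (6/10)^(1/2) = 0.775.

K ≈ 0.775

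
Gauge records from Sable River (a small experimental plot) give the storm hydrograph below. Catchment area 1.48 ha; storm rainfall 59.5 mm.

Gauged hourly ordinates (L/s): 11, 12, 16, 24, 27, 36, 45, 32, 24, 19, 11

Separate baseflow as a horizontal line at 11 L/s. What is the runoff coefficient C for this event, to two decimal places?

C ≈ 0.56

ΣQ_DR = 136.0 L/s; V = ΣQ_DR·Δt = 4.896 × 10^5 L.
Runoff depth d = V / A = 33.08 mm.
C = d / P = 33.08 / 59.5 = 0.56.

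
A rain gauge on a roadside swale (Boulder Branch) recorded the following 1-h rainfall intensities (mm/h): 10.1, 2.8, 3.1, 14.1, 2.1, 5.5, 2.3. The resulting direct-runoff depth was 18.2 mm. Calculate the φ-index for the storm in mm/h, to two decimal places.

φ ≈ 3.83 mm/h

Only the 3 blocks with intensity above φ contribute runoff: 10.1, 14.1, 5.5 mm/h.
Σ(I−φ)·Δt = d  ⇒  (10.1+14.1+5.5 − 3φ)·1 = 18.2
φ = (29.70 − 18.2/1) / 3 = 3.83 mm/h.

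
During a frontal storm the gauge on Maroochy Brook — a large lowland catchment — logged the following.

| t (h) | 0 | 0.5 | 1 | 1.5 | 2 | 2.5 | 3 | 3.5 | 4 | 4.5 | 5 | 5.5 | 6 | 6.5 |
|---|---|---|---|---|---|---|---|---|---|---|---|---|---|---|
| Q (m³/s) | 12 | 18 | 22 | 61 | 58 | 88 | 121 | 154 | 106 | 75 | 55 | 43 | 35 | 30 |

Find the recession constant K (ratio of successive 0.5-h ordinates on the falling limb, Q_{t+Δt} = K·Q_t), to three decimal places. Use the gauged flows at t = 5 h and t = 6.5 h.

K ≈ 0.817

Using the recession-limb readings at t = 5 h and t = 6.5 h: Q falls from 55 to 30 m³/s over 3 intervals.
K = (Q₂/Q₁)^(1/3) = (30/55)^(1/3) = 0.817.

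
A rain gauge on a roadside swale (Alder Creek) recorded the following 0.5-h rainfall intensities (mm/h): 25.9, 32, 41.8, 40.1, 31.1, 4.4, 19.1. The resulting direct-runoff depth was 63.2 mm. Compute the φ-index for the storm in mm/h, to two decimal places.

φ ≈ 10.60 mm/h

Only the 6 blocks with intensity above φ contribute runoff: 25.9, 32, 41.8, 40.1, 31.1, 19.1 mm/h.
Σ(I−φ)·Δt = d  ⇒  (25.9+32+41.8+40.1+31.1+19.1 − 6φ)·0.5 = 63.2
φ = (190.0 − 63.2/0.5) / 6 = 10.60 mm/h.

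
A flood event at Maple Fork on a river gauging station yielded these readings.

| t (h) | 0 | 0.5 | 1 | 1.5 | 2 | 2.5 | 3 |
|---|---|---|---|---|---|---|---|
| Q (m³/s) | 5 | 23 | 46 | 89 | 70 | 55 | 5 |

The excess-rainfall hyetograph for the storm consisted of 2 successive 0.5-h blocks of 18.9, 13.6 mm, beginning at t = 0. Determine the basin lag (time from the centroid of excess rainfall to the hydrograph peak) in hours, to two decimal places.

Centroid of excess rainfall: t_c = Σ P_i·t̄_i / ΣP_i = 0.4592 h (block centres at 0.25, 0.75 h).
Hydrograph peak occurs at t = 1.5 h, so basin lag t_L = 1.5 − 0.4592 = 1.04 h.

t_L ≈ 1.04 h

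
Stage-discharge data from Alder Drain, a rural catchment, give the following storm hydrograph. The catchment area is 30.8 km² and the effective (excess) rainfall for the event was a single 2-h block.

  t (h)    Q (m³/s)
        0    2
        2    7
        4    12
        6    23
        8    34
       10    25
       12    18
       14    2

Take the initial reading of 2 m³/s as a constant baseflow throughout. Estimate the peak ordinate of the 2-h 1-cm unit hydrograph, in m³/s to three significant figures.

Direct runoff: 0.0, 5.0, 10.0, 21.0, 32.0, 23.0, 16.0, 0.0 m³/s; ΣQ_DR = 107.0 m³/s, peak = 32.0 m³/s.
Runoff depth d = ΣQ_DR·Δt / A = 107.0 × 7200 / (30.8 km²) = 25.01 mm.
The 1-cm UH is the DRH scaled by (10 mm)/d, so U_p = 32.0 × 10/25.01 = 12.8 m³/s.

U_p ≈ 12.8 m³/s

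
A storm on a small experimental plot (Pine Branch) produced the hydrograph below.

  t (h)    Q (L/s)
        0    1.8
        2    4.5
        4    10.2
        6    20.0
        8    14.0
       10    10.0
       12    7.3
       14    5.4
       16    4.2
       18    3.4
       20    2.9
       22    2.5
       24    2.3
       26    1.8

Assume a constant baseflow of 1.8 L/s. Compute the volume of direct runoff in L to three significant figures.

Direct-runoff ordinates (Q − Q_b): 0.0, 2.7, 8.4, 18.2, 12.2, 8.2, 5.5, 3.6, 2.4, 1.6, 1.1, 0.7, 0.5, 0.0 L/s.
ΣQ_DR = 65.10 L/s.
With Δt = 2 h = 7200 s, V = ΣQ_DR · Δt = 65.10 × 7200 = 4.69 × 10^5 L.

V ≈ 4.69 × 10^5 L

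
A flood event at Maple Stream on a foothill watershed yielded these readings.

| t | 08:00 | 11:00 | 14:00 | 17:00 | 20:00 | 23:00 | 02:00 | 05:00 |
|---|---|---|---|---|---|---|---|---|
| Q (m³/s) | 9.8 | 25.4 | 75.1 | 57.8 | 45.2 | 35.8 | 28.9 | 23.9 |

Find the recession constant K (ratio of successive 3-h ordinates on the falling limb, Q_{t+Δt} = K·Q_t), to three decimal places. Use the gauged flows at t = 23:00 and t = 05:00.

K ≈ 0.817

Using the recession-limb readings at t = 23:00 and t = 05:00: Q falls from 35.8 to 23.9 m³/s over 2 intervals.
K = (Q₂/Q₁)^(1/2) = (23.9/35.8)^(1/2) = 0.817.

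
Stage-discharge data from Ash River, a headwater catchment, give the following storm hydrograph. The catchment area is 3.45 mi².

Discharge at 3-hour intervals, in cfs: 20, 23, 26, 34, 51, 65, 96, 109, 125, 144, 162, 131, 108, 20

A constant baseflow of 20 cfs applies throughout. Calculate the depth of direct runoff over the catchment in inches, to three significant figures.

d ≈ 1.12 in

Direct runoff: 0.0, 3.0, 6.0, 14.0, 31.0, 45.0, 76.0, 89.0, 105.0, 124.0, 142.0, 111.0, 88.0, 0.0 cfs; ΣQ_DR = 834.0 cfs.
V = ΣQ_DR · Δt = 834.0 × 10800 s = 9.007 × 10^6 ft³.
Over A = 3.45 mi², depth = V / A = 1.12 in.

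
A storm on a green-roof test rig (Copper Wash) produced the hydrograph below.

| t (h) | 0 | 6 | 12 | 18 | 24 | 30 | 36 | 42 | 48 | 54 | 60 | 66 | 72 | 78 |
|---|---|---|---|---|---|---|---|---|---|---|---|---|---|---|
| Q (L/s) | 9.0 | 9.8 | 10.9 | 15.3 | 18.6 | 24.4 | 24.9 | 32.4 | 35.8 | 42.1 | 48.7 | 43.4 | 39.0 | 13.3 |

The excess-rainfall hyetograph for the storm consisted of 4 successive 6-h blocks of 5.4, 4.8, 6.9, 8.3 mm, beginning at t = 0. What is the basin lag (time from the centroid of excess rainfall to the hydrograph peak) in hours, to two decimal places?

Centroid of excess rainfall: t_c = Σ P_i·t̄_i / ΣP_i = 13.2756 h (block centres at 3, 9, 15, 21 h).
Hydrograph peak occurs at t = 60 h, so basin lag t_L = 60 − 13.2756 = 46.72 h.

t_L ≈ 46.72 h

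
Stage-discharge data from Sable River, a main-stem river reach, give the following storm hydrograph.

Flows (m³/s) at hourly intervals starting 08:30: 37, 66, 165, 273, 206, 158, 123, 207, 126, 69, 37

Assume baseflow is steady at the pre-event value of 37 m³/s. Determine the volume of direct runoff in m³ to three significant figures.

Direct-runoff ordinates (Q − Q_b): 0.0, 29.0, 128.0, 236.0, 169.0, 121.0, 86.0, 170.0, 89.0, 32.0, 0.0 m³/s.
ΣQ_DR = 1060 m³/s.
With Δt = 1 h = 3600 s, V = ΣQ_DR · Δt = 1060 × 3600 = 3.82 × 10^6 m³.

V ≈ 3.82 × 10^6 m³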